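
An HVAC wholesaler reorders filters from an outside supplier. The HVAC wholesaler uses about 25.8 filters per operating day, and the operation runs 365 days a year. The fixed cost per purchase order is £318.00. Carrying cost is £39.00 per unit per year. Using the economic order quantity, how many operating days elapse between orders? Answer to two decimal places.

T ≈ 15.19 days

Annual demand D = 25.8 × 365 = 9,417.
EOQ = √(2DS/H) = √(2 × 9,417 × 318 / 39) ≈ 391.88.
Cycle time = Q*/D × 365 = 391.88 / 9,417 × 365 ≈ 15.189 days.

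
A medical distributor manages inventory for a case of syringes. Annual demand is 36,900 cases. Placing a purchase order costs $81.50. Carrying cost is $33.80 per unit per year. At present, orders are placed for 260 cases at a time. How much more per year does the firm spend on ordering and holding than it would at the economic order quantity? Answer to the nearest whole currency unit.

Extra cost ≈ $1,703 per year

EOQ = √(2DS/H) = √(2 × 36,900 × 81.5 / 33.8) ≈ 421.84.
Cost at Q* = (D/Q*)S + (Q*/2)H = √(2DSH) ≈ $14,258.22.
Cost at Q = 260: (36,900/260)×81.5 + (260/2)×33.8 = $11,566.73 + $4,394.00 = $15,960.73.
Excess = $15,960.73 − $14,258.22 = $1,702.51.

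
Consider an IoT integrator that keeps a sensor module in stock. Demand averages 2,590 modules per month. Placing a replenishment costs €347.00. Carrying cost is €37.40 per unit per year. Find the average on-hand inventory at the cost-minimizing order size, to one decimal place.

Annual demand D = 2,590 × 12 = 31,080.
The optimal lot size = √(2DS/H) = √(2 × 31,080 × 347 / 37.4) ≈ 759.42.
Average inventory = Q*/2 ≈ 759.42 / 2 = 379.712.

Average inventory ≈ 379.7 modules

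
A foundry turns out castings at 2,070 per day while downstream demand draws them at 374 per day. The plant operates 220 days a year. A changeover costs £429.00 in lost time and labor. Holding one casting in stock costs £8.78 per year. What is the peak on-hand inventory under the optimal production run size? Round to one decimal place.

I_max ≈ 2,566.7 castings

Annual demand D = 374 × 220 = 82,280.
Production build-up factor (1 − d/p) = 1 − 374/2,070 = 0.8193.
Q* = √(2DS / (H(1 − d/p))) = √(2 × 82,280 × 429 / (8.78 × 0.8193)).
= √(70,596,240 / 7.1937) ≈ 3132.678.
Maximum inventory = Q*(1 − d/p) = 3132.678 × 0.8193 ≈ 2566.677.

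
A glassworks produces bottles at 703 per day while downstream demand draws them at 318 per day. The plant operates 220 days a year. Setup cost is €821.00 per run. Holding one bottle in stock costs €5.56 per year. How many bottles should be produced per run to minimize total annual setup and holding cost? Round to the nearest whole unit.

Annual demand D = 318 × 220 = 69,960.
Production build-up factor (1 − d/p) = 1 − 318/703 = 0.5477.
Q* = √(2DS / (H(1 − d/p))) = √(2 × 69,960 × 821 / (5.56 × 0.5477)).
= √(114,874,320 / 3.045) ≈ 6142.164.

Q* ≈ 6,142 bottles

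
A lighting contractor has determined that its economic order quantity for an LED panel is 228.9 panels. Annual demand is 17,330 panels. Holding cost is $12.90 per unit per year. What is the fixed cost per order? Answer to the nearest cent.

S ≈ $19.50

Squaring Q* = √(2DS/H) gives Q*² = 2DS/H.
From Q* = √(2DS/H): S = Q*²H / (2D) = 228.9² × 12.9 / (2 × 17,330) = 19.5008.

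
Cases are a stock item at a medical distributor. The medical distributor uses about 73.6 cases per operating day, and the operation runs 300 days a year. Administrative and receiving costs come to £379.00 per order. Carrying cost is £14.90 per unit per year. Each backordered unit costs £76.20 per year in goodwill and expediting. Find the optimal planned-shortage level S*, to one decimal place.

S* ≈ 189.5 cases

Annual demand D = 73.6 × 300 = 22,080.
With planned backorders, Q* = √(2DS/H) · √((H+B)/B).
√(2DS/H) = √(2 × 22,080 × 379 / 14.9) = 1059.842.
√((H+B)/B) = √((14.9+76.2)/76.2) = 1.0934.
Q* ≈ 1158.838.
S* = Q* · H/(H+B) = 1158.838 × 14.9/91.1 ≈ 189.536.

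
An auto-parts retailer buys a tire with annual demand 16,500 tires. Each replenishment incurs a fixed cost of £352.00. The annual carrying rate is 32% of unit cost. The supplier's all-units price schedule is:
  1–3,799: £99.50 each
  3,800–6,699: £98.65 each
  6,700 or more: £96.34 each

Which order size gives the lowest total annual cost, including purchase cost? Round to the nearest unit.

Q* ≈ 604 tires

Holding cost per unit per year at price C is H = 0.32·C.
Evaluate total cost at each tier's feasible EOQ or, if the EOQ is below the tier, at the tier's minimum quantity.
EOQ at £99.50 = 604.0 (feasible in tier 1): TC = 16,500×£99.50 + (16,500/604.0)×352 + (604.0/2)×0.32×£99.50 = £1,660,981.57.
EOQ at £98.65 = 606.6 < 3800, so use break Q=3800: TC = 16,500×£98.65 + (16,500/3800.0)×352 + (3800.0/2)×0.32×£98.65 = £1,689,232.62.
EOQ at £96.34 = 613.8 < 6700, so use break Q=6700: TC = 16,500×£96.34 + (16,500/6700.0)×352 + (6700.0/2)×0.32×£96.34 = £1,693,753.35.
Lowest total cost is £1,660,981.57 at Q = 604.0.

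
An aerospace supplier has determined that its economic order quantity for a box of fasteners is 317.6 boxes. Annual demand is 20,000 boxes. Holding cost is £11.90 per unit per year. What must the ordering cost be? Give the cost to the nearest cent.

Invert the EOQ relation Q*² = 2DS/H.
From Q* = √(2DS/H): S = Q*²H / (2D) = 317.6² × 11.9 / (2 × 20,000) = 30.0088.

S ≈ £30.01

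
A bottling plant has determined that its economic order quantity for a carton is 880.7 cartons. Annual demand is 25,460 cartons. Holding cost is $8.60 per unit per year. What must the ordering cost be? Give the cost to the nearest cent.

S ≈ $131.00

Squaring Q* = √(2DS/H) gives Q*² = 2DS/H.
From Q* = √(2DS/H): S = Q*²H / (2D) = 880.7² × 8.6 / (2 × 25,460) = 130.9984.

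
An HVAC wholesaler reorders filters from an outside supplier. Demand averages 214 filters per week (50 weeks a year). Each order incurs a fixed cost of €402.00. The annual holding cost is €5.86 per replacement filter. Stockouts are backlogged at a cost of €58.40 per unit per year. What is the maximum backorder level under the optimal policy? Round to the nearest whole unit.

Annual demand D = 214 × 50 = 10,700.
With planned backorders, Q* = √(2DS/H) · √((H+B)/B).
√(2DS/H) = √(2 × 10,700 × 402 / 5.86) = 1211.633.
√((H+B)/B) = √((5.86+58.4)/58.4) = 1.0490.
Q* ≈ 1270.969.
S* = Q* · H/(H+B) = 1270.969 × 5.86/64.26 ≈ 115.902.

S* ≈ 116 filters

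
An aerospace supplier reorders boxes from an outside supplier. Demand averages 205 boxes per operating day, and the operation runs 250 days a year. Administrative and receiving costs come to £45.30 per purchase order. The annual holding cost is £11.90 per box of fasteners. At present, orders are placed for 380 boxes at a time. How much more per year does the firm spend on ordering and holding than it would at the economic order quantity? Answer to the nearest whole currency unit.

Extra cost ≈ £937 per year

Annual demand D = 205 × 250 = 51,250.
EOQ = √(2DS/H) = √(2 × 51,250 × 45.3 / 11.9) ≈ 624.65.
Cost at Q* = (D/Q*)S + (Q*/2)H = √(2DSH) ≈ £7,433.35.
Cost at Q = 380: (51,250/380)×45.3 + (380/2)×11.9 = £6,109.54 + £2,261.00 = £8,370.54.
Excess = £8,370.54 − £7,433.35 = £937.19.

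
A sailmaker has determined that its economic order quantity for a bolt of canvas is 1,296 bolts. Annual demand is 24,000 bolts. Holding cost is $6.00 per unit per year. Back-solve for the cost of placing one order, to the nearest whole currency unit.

The basic EOQ model gives Q* = √(2DS/H); rearrange for the unknown.
From Q* = √(2DS/H): S = Q*²H / (2D) = 1,296² × 6 / (2 × 24,000) = 209.9520.

S ≈ $210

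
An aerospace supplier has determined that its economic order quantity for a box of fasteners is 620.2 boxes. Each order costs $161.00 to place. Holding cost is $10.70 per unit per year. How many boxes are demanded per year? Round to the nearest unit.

D ≈ 12,782 boxes per year

Squaring Q* = √(2DS/H) gives Q*² = 2DS/H.
From Q* = √(2DS/H): D = Q*²H / (2S) = 620.2² × 10.7 / (2 × 161) = 12781.783.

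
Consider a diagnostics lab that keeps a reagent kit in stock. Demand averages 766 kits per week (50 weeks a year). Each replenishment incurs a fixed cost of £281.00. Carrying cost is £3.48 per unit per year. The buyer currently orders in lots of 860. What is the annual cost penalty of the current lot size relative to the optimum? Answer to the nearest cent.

Annual demand D = 766 × 50 = 38,300.
EOQ = √(2DS/H) = √(2 × 38,300 × 281 / 3.48) ≈ 2487.01.
Cost at Q* = (D/Q*)S + (Q*/2)H = √(2DSH) ≈ £8,654.80.
Cost at Q = 860: (38,300/860)×281 + (860/2)×3.48 = £12,514.30 + £1,496.40 = £14,010.70.
Excess = £14,010.70 − £8,654.80 = £5,355.90.

Extra cost ≈ £5,355.90 per year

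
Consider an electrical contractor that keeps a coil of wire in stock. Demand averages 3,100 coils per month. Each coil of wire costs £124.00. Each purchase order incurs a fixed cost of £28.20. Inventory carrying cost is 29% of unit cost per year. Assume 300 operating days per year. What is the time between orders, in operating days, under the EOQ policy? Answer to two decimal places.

Annual demand D = 3,100 × 12 = 37,200.
Holding cost H = 0.29 × £124.00 = £35.9600 per unit per year.
The optimal lot size = √(2DS/H) = √(2 × 37,200 × 28.2 / 35.96) ≈ 241.55.
Cycle time = Q*/D × 300 = 241.55 / 37,200 × 300 ≈ 1.948 days.

T ≈ 1.95 days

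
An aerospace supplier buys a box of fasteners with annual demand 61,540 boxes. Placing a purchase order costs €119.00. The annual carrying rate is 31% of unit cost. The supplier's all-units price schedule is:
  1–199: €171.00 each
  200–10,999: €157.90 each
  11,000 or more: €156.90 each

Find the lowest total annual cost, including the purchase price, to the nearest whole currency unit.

TC* ≈ €9,743,942

Holding cost per unit per year at price C is H = 0.31·C.
Candidates are each tier's EOQ (if it falls in that tier) and each price-break quantity.
Tier 1 (€171.00): EOQ = 525.6 exceeds tier's upper bound 199, so this tier is dominated.
EOQ at €157.90 = 547.0 (feasible in tier 2): TC = 61,540×€157.90 + (61,540/547.0)×119 + (547.0/2)×0.31×€157.90 = €9,743,941.60.
EOQ at €156.90 = 548.8 < 11000, so use break Q=11000: TC = 61,540×€156.90 + (61,540/11000.0)×119 + (11000.0/2)×0.31×€156.90 = €9,923,806.25.
Lowest total cost among the candidates is at Q = 547.0.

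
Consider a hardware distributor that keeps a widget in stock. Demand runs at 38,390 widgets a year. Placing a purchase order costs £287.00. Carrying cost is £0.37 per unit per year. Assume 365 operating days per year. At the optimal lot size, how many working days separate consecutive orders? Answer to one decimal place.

T ≈ 73.4 days

Q* = √(2DS/H) = √(2 × 38,390 × 287 / 0.37) ≈ 7717.28.
Cycle time = Q*/D × 365 = 7717.28 / 38,390 × 365 ≈ 73.373 days.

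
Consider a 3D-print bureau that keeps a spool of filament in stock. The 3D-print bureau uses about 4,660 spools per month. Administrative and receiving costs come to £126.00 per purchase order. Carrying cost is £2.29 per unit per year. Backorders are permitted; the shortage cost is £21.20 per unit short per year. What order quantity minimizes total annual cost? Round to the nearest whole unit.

Annual demand D = 4,660 × 12 = 55,920.
With planned backorders, Q* = √(2DS/H) · √((H+B)/B).
√(2DS/H) = √(2 × 55,920 × 126 / 2.29) = 2480.654.
√((H+B)/B) = √((2.29+21.2)/21.2) = 1.0526.
Q* ≈ 2611.197.

Q* ≈ 2,611 spools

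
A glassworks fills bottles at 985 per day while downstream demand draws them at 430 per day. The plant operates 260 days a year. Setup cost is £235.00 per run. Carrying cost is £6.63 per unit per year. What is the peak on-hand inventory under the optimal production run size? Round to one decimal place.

Annual demand D = 430 × 260 = 111,800.
Production build-up factor (1 − d/p) = 1 − 430/985 = 0.5635.
Q* = √(2DS / (H(1 − d/p))) = √(2 × 111,800 × 235 / (6.63 × 0.5635)).
= √(52,546,000 / 3.7357) ≈ 3750.461.
Maximum inventory = Q*(1 − d/p) = 3750.461 × 0.5635 ≈ 2113.204.

I_max ≈ 2,113.2 bottles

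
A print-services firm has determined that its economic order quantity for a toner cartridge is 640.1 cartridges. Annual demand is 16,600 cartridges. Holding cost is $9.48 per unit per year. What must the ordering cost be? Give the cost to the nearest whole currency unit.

S ≈ $117

Invert the EOQ relation Q*² = 2DS/H.
From Q* = √(2DS/H): S = Q*²H / (2D) = 640.1² × 9.48 / (2 × 16,600) = 116.9946.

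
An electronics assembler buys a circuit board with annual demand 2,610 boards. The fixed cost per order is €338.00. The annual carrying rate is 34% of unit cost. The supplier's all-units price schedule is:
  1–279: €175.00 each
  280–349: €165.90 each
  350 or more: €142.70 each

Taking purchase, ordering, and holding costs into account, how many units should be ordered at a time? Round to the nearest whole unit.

Holding cost per unit per year at price C is H = 0.34·C.
Evaluate total cost at each tier's feasible EOQ or, if the EOQ is below the tier, at the tier's minimum quantity.
EOQ at €175.00 = 172.2 (feasible in tier 1): TC = 2,610×€175.00 + (2,610/172.2)×338 + (172.2/2)×0.34×€175.00 = €466,995.95.
EOQ at €165.90 = 176.9 < 280, so use break Q=280: TC = 2,610×€165.90 + (2,610/280.0)×338 + (280.0/2)×0.34×€165.90 = €444,046.48.
EOQ at €142.70 = 190.7 < 350, so use break Q=350: TC = 2,610×€142.70 + (2,610/350.0)×338 + (350.0/2)×0.34×€142.70 = €383,458.16.
Lowest total cost is €383,458.16 at Q = 350.0.

Q* ≈ 350 boards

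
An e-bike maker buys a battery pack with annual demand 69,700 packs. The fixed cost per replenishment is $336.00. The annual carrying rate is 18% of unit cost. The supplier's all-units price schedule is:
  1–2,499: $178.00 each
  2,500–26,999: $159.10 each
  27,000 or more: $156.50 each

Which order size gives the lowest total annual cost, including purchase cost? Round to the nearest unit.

Q* ≈ 2,500 packs

Holding cost per unit per year at price C is H = 0.18·C.
Candidates are each tier's EOQ (if it falls in that tier) and each price-break quantity.
EOQ at $178.00 = 1209.1 (feasible in tier 1): TC = 69,700×$178.00 + (69,700/1209.1)×336 + (1209.1/2)×0.18×$178.00 = $12,445,338.90.
EOQ at $159.10 = 1278.9 < 2500, so use break Q=2500: TC = 69,700×$159.10 + (69,700/2500.0)×336 + (2500.0/2)×0.18×$159.10 = $11,134,435.18.
EOQ at $156.50 = 1289.5 < 27000, so use break Q=27000: TC = 69,700×$156.50 + (69,700/27000.0)×336 + (27000.0/2)×0.18×$156.50 = $11,289,212.38.
Lowest total cost is $11,134,435.18 at Q = 2500.0.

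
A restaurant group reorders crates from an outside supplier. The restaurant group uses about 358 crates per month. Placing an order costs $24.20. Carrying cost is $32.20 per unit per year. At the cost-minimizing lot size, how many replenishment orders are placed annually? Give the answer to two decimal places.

Annual demand D = 358 × 12 = 4,296.
The optimal lot size = √(2DS/H) = √(2 × 4,296 × 24.2 / 32.2) ≈ 80.36.
Orders per year = D / Q* = 4,296 / 80.36 ≈ 53.461.

N ≈ 53.46 orders per year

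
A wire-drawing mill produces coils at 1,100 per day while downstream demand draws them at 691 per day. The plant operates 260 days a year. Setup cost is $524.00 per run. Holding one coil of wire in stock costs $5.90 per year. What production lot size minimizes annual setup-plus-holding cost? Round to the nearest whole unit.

Q* ≈ 9,264 coils

Annual demand D = 691 × 260 = 179,660.
Production build-up factor (1 − d/p) = 1 − 691/1,100 = 0.3718.
Q* = √(2DS / (H(1 − d/p))) = √(2 × 179,660 × 524 / (5.9 × 0.3718)).
= √(188,283,680 / 2.1937) ≈ 9264.351.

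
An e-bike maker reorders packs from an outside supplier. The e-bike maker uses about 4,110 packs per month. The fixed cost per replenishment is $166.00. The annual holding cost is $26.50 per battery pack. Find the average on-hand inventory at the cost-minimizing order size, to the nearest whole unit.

Annual demand D = 4,110 × 12 = 49,320.
Q* = √(2DS/H) = √(2 × 49,320 × 166 / 26.5) ≈ 786.06.
Average inventory = Q*/2 ≈ 786.06 / 2 = 393.032.

Average inventory ≈ 393 packs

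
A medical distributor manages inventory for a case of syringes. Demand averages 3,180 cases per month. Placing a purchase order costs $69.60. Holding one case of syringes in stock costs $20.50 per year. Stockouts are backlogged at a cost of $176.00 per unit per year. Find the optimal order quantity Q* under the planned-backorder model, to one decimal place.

Q* ≈ 537.9 cases

Annual demand D = 3,180 × 12 = 38,160.
With planned backorders, Q* = √(2DS/H) · √((H+B)/B).
√(2DS/H) = √(2 × 38,160 × 69.6 / 20.5) = 509.034.
√((H+B)/B) = √((20.5+176)/176) = 1.0566.
Q* ≈ 537.863.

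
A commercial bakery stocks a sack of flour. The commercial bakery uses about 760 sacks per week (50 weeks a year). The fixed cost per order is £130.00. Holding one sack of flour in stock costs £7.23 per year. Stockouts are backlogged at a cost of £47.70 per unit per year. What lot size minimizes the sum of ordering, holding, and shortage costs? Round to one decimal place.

Annual demand D = 760 × 50 = 38,000.
With planned backorders, Q* = √(2DS/H) · √((H+B)/B).
√(2DS/H) = √(2 × 38,000 × 130 / 7.23) = 1168.986.
√((H+B)/B) = √((7.23+47.7)/47.7) = 1.0731.
Q* ≈ 1254.455.

Q* ≈ 1,254.5 sacks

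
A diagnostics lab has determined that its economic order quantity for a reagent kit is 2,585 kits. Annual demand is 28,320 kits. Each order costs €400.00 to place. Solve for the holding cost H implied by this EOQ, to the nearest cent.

H ≈ €3.39

The basic EOQ model gives Q* = √(2DS/H); rearrange for the unknown.
From Q* = √(2DS/H): H = 2DS / Q*² = 2 × 28,320 × 400 / 2,585² = 3.3905.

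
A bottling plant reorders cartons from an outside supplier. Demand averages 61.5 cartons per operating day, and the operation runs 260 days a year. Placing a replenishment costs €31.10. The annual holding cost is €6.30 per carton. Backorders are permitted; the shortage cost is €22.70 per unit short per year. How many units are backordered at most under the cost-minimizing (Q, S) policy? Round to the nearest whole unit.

Annual demand D = 61.5 × 260 = 15,990.
With planned backorders, Q* = √(2DS/H) · √((H+B)/B).
√(2DS/H) = √(2 × 15,990 × 31.1 / 6.3) = 397.328.
√((H+B)/B) = √((6.3+22.7)/22.7) = 1.1303.
Q* ≈ 449.092.
S* = Q* · H/(H+B) = 449.092 × 6.3/29 ≈ 97.561.

S* ≈ 98 cartons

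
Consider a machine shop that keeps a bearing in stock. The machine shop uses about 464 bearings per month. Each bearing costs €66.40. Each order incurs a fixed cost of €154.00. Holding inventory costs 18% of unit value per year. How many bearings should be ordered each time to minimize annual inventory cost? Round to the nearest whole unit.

Annual demand D = 464 × 12 = 5,568.
Holding cost H = 0.18 × €66.40 = €11.9520 per unit per year.
EOQ = √(2DS / H) = √(2 × 5,568 × 154 / 11.952).
= √(1,714,944 / 11.952) = √143,485.9438 ≈ 378.795.

Q* ≈ 379 bearings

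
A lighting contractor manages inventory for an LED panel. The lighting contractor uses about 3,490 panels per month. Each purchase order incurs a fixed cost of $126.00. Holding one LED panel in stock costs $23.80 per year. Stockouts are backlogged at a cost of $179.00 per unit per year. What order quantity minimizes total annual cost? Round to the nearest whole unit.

Annual demand D = 3,490 × 12 = 41,880.
With planned backorders, Q* = √(2DS/H) · √((H+B)/B).
√(2DS/H) = √(2 × 41,880 × 126 / 23.8) = 665.909.
√((H+B)/B) = √((23.8+179)/179) = 1.0644.
Q* ≈ 708.798.

Q* ≈ 709 panels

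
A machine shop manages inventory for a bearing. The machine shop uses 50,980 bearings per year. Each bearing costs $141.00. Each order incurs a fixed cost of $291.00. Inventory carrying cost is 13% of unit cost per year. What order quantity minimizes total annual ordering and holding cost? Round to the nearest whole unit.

Q* ≈ 1,272 bearings

Holding cost H = 0.13 × $141.00 = $18.3300 per unit per year.
EOQ = √(2DS / H) = √(2 × 50,980 × 291 / 18.33).
= √(29,670,360 / 18.33) = √1,618,677.5777 ≈ 1272.273.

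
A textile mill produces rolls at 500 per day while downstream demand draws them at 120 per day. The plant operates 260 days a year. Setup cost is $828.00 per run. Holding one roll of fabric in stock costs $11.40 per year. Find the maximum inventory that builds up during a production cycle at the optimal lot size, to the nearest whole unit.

I_max ≈ 1,856 rolls

Annual demand D = 120 × 260 = 31,200.
Production build-up factor (1 − d/p) = 1 − 120/500 = 0.7600.
Q* = √(2DS / (H(1 − d/p))) = √(2 × 31,200 × 828 / (11.4 × 0.7600)).
= √(51,667,200 / 8.664) ≈ 2442.015.
Maximum inventory = Q*(1 − d/p) = 2442.015 × 0.7600 ≈ 1855.931.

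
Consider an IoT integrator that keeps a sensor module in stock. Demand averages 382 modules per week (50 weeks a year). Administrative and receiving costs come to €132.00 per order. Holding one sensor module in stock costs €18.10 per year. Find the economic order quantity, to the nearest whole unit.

Q* ≈ 528 modules

Annual demand D = 382 × 50 = 19,100.
EOQ = √(2DS / H) = √(2 × 19,100 × 132 / 18.1).
= √(5,042,400 / 18.1) = √278,585.6354 ≈ 527.812.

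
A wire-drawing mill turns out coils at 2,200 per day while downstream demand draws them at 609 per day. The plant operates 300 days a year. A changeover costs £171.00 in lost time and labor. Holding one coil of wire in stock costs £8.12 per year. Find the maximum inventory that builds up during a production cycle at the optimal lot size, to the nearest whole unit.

Annual demand D = 609 × 300 = 182,700.
Production build-up factor (1 − d/p) = 1 − 609/2,200 = 0.7232.
Q* = √(2DS / (H(1 − d/p))) = √(2 × 182,700 × 171 / (8.12 × 0.7232)).
= √(62,483,400 / 5.8722) ≈ 3261.975.
Maximum inventory = Q*(1 − d/p) = 3261.975 × 0.7232 ≈ 2359.001.

I_max ≈ 2,359 coils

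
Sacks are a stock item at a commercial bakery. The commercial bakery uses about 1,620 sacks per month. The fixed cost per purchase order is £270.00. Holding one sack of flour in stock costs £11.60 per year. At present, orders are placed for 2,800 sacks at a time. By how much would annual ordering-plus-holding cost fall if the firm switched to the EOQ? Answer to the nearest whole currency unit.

Annual demand D = 1,620 × 12 = 19,440.
EOQ = √(2DS/H) = √(2 × 19,440 × 270 / 11.6) ≈ 951.30.
Cost at Q* = (D/Q*)S + (Q*/2)H = √(2DSH) ≈ £11,035.04.
Cost at Q = 2,800: (19,440/2,800)×270 + (2,800/2)×11.6 = £1,874.57 + £16,240.00 = £18,114.57.
Excess = £18,114.57 − £11,035.04 = £7,079.53.

Extra cost ≈ £7,080 per year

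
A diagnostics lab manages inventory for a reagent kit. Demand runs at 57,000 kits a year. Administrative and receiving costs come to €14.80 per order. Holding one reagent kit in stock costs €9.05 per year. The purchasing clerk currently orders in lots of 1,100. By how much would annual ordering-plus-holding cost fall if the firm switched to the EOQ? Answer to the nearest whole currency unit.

EOQ = √(2DS/H) = √(2 × 57,000 × 14.8 / 9.05) ≈ 431.78.
Cost at Q* = (D/Q*)S + (Q*/2)H = √(2DSH) ≈ €3,907.58.
Cost at Q = 1,100: (57,000/1,100)×14.8 + (1,100/2)×9.05 = €766.91 + €4,977.50 = €5,744.41.
Excess = €5,744.41 − €3,907.58 = €1,836.83.

Extra cost ≈ €1,837 per year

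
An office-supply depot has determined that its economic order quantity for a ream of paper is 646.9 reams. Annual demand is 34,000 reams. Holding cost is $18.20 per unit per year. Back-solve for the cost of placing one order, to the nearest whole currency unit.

S ≈ $112

The basic EOQ model gives Q* = √(2DS/H); rearrange for the unknown.
From Q* = √(2DS/H): S = Q*²H / (2D) = 646.9² × 18.2 / (2 × 34,000) = 112.0048.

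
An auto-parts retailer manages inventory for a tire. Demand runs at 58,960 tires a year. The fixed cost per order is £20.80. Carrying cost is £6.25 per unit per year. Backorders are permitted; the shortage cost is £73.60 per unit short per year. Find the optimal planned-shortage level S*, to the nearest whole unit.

S* ≈ 51 tires

With planned backorders, Q* = √(2DS/H) · √((H+B)/B).
√(2DS/H) = √(2 × 58,960 × 20.8 / 6.25) = 626.449.
√((H+B)/B) = √((6.25+73.6)/73.6) = 1.0416.
Q* ≈ 652.505.
S* = Q* · H/(H+B) = 652.505 × 6.25/79.85 ≈ 51.073.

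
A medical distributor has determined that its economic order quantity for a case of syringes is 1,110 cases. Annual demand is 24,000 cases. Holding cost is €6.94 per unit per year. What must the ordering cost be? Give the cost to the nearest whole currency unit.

The basic EOQ model gives Q* = √(2DS/H); rearrange for the unknown.
From Q* = √(2DS/H): S = Q*²H / (2D) = 1,110² × 6.94 / (2 × 24,000) = 178.1411.

S ≈ €178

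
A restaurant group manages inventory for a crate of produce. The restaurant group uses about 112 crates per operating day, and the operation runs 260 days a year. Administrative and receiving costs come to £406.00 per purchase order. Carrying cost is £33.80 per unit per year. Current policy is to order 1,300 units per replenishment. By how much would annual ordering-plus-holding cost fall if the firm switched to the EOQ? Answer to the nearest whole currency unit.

Annual demand D = 112 × 260 = 29,120.
EOQ = √(2DS/H) = √(2 × 29,120 × 406 / 33.8) ≈ 836.40.
Cost at Q* = (D/Q*)S + (Q*/2)H = √(2DSH) ≈ £28,270.41.
Cost at Q = 1,300: (29,120/1,300)×406 + (1,300/2)×33.8 = £9,094.40 + £21,970.00 = £31,064.40.
Excess = £31,064.40 − £28,270.41 = £2,793.99.

Extra cost ≈ £2,794 per year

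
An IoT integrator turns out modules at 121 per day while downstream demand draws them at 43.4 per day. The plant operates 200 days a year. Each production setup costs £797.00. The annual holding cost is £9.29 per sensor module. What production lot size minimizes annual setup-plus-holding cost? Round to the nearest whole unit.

Annual demand D = 43.4 × 200 = 8,680.
Production build-up factor (1 − d/p) = 1 − 43.4/121 = 0.6413.
Q* = √(2DS / (H(1 − d/p))) = √(2 × 8,680 × 797 / (9.29 × 0.6413)).
= √(13,835,920 / 5.9579) ≈ 1523.905.

Q* ≈ 1,524 modules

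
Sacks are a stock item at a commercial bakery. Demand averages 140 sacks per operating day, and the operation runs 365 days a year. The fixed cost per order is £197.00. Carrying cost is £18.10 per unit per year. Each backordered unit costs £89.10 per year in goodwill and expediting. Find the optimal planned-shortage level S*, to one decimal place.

S* ≈ 195.3 sacks

Annual demand D = 140 × 365 = 51,100.
With planned backorders, Q* = √(2DS/H) · √((H+B)/B).
√(2DS/H) = √(2 × 51,100 × 197 / 18.1) = 1054.677.
√((H+B)/B) = √((18.1+89.1)/89.1) = 1.0969.
Q* ≈ 1156.852.
S* = Q* · H/(H+B) = 1156.852 × 18.1/107.2 ≈ 195.327.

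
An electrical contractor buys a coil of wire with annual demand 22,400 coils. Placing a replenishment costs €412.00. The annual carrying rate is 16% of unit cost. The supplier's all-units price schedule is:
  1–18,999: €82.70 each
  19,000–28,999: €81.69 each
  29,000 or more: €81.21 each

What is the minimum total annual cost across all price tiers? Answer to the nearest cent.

TC* ≈ €1,868,107.89

Holding cost per unit per year at price C is H = 0.16·C.
For each price level, check whether its EOQ is feasible; otherwise the best quantity at that price is the breakpoint.
EOQ at €82.70 = 1181.1 (feasible in tier 1): TC = 22,400×€82.70 + (22,400/1181.1)×412 + (1181.1/2)×0.16×€82.70 = €1,868,107.89.
EOQ at €81.69 = 1188.3 < 19000, so use break Q=19000: TC = 22,400×€81.69 + (22,400/19000.0)×412 + (19000.0/2)×0.16×€81.69 = €1,954,510.53.
EOQ at €81.21 = 1191.9 < 29000, so use break Q=29000: TC = 22,400×€81.21 + (22,400/29000.0)×412 + (29000.0/2)×0.16×€81.21 = €2,007,829.43.
Lowest total cost among the candidates is at Q = 1181.1.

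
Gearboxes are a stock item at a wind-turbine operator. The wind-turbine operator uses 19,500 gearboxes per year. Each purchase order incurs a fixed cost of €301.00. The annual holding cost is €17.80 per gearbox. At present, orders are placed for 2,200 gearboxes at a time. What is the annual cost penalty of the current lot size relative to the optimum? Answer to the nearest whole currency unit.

Extra cost ≈ €7,793 per year

EOQ = √(2DS/H) = √(2 × 19,500 × 301 / 17.8) ≈ 812.09.
Cost at Q* = (D/Q*)S + (Q*/2)H = √(2DSH) ≈ €14,455.25.
Cost at Q = 2,200: (19,500/2,200)×301 + (2,200/2)×17.8 = €2,667.95 + €19,580.00 = €22,247.95.
Excess = €22,247.95 − €14,455.25 = €7,792.71.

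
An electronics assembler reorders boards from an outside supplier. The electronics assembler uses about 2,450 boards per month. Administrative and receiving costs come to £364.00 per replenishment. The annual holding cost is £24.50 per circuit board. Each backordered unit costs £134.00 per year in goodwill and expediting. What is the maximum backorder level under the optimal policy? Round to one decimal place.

Annual demand D = 2,450 × 12 = 29,400.
With planned backorders, Q* = √(2DS/H) · √((H+B)/B).
√(2DS/H) = √(2 × 29,400 × 364 / 24.5) = 934.666.
√((H+B)/B) = √((24.5+134)/134) = 1.0876.
Q* ≈ 1016.526.
S* = Q* · H/(H+B) = 1016.526 × 24.5/158.5 ≈ 157.129.

S* ≈ 157.1 boards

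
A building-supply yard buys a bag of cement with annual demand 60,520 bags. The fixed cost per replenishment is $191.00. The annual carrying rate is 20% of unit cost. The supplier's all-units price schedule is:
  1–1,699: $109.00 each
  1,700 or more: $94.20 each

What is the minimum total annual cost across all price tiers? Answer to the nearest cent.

Holding cost per unit per year at price C is H = 0.20·C.
Candidates are each tier's EOQ (if it falls in that tier) and each price-break quantity.
EOQ at $109.00 = 1029.8 (feasible in tier 1): TC = 60,520×$109.00 + (60,520/1029.8)×191 + (1029.8/2)×0.20×$109.00 = $6,619,129.64.
EOQ at $94.20 = 1107.7 < 1700, so use break Q=1700: TC = 60,520×$94.20 + (60,520/1700.0)×191 + (1700.0/2)×0.20×$94.20 = $5,723,797.60.
Lowest total cost among the candidates is at Q = 1700.0.

TC* ≈ $5,723,797.60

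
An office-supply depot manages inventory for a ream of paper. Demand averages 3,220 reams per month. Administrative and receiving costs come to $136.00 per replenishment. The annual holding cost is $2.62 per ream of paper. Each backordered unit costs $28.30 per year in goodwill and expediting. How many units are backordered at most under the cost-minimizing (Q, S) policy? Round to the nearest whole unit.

Annual demand D = 3,220 × 12 = 38,640.
With planned backorders, Q* = √(2DS/H) · √((H+B)/B).
√(2DS/H) = √(2 × 38,640 × 136 / 2.62) = 2002.868.
√((H+B)/B) = √((2.62+28.3)/28.3) = 1.0453.
Q* ≈ 2093.529.
S* = Q* · H/(H+B) = 2093.529 × 2.62/30.92 ≈ 177.395.

S* ≈ 177 reams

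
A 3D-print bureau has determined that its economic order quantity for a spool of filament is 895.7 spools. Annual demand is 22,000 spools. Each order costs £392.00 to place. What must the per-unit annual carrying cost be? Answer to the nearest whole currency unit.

The basic EOQ model gives Q* = √(2DS/H); rearrange for the unknown.
From Q* = √(2DS/H): H = 2DS / Q*² = 2 × 22,000 × 392 / 895.7² = 21.4988.

H ≈ £21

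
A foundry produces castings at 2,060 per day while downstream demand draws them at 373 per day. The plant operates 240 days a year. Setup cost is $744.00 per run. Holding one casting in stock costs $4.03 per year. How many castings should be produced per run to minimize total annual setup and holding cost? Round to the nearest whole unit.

Annual demand D = 373 × 240 = 89,520.
Production build-up factor (1 − d/p) = 1 − 373/2,060 = 0.8189.
Q* = √(2DS / (H(1 − d/p))) = √(2 × 89,520 × 744 / (4.03 × 0.8189)).
= √(133,205,760 / 3.3003) ≈ 6353.091.

Q* ≈ 6,353 castings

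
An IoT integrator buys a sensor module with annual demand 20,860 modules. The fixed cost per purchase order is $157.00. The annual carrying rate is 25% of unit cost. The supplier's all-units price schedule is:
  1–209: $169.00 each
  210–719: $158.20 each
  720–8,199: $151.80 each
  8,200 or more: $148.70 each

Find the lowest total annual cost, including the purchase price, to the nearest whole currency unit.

TC* ≈ $3,184,759

Holding cost per unit per year at price C is H = 0.25·C.
For each price level, check whether its EOQ is feasible; otherwise the best quantity at that price is the breakpoint.
Tier 1 ($169.00): EOQ = 393.7 exceeds tier's upper bound 209, so this tier is dominated.
EOQ at $158.20 = 407.0 (feasible in tier 2): TC = 20,860×$158.20 + (20,860/407.0)×157 + (407.0/2)×0.25×$158.20 = $3,316,147.16.
EOQ at $151.80 = 415.4 < 720, so use break Q=720: TC = 20,860×$151.80 + (20,860/720.0)×157 + (720.0/2)×0.25×$151.80 = $3,184,758.64.
EOQ at $148.70 = 419.8 < 8200, so use break Q=8200: TC = 20,860×$148.70 + (20,860/8200.0)×157 + (8200.0/2)×0.25×$148.70 = $3,254,698.89.
Lowest total cost among the candidates is at Q = 720.0.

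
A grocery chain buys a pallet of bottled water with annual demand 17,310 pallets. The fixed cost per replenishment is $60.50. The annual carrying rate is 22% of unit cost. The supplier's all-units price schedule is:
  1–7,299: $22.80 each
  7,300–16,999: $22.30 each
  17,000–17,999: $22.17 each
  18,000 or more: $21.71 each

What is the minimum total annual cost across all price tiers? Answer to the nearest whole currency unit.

Holding cost per unit per year at price C is H = 0.22·C.
For each price level, check whether its EOQ is feasible; otherwise the best quantity at that price is the breakpoint.
EOQ at $22.80 = 646.2 (feasible in tier 1): TC = 17,310×$22.80 + (17,310/646.2)×60.5 + (646.2/2)×0.22×$22.80 = $397,909.31.
EOQ at $22.30 = 653.4 < 7300, so use break Q=7300: TC = 17,310×$22.30 + (17,310/7300.0)×60.5 + (7300.0/2)×0.22×$22.30 = $404,063.36.
EOQ at $22.17 = 655.3 < 17000, so use break Q=17000: TC = 17,310×$22.17 + (17,310/17000.0)×60.5 + (17000.0/2)×0.22×$22.17 = $425,282.20.
EOQ at $21.71 = 662.2 < 18000, so use break Q=18000: TC = 17,310×$21.71 + (17,310/18000.0)×60.5 + (18000.0/2)×0.22×$21.71 = $418,844.08.
Lowest total cost among the candidates is at Q = 646.2.

TC* ≈ $397,909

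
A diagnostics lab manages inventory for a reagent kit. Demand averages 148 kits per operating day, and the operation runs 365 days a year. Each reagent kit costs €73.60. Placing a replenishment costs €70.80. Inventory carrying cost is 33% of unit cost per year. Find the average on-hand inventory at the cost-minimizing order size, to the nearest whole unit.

Annual demand D = 148 × 365 = 54,020.
Holding cost H = 0.33 × €73.60 = €24.2880 per unit per year.
EOQ = √(2DS/H) = √(2 × 54,020 × 70.8 / 24.288) ≈ 561.19.
Average inventory = Q*/2 ≈ 561.19 / 2 = 280.597.

Average inventory ≈ 281 kits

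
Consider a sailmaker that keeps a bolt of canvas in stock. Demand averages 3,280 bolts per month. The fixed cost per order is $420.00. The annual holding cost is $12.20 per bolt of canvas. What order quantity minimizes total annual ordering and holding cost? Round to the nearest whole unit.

Annual demand D = 3,280 × 12 = 39,360.
EOQ = √(2DS / H) = √(2 × 39,360 × 420 / 12.2).
= √(33,062,400 / 12.2) = √2,710,032.7869 ≈ 1646.218.

Q* ≈ 1,646 bolts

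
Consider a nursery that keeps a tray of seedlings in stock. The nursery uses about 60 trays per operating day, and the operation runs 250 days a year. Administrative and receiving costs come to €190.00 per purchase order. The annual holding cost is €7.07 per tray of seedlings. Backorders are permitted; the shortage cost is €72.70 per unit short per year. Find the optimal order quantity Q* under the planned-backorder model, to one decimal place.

Q* ≈ 940.5 trays

Annual demand D = 60 × 250 = 15,000.
With planned backorders, Q* = √(2DS/H) · √((H+B)/B).
√(2DS/H) = √(2 × 15,000 × 190 / 7.07) = 897.899.
√((H+B)/B) = √((7.07+72.7)/72.7) = 1.0475.
Q* ≈ 940.547.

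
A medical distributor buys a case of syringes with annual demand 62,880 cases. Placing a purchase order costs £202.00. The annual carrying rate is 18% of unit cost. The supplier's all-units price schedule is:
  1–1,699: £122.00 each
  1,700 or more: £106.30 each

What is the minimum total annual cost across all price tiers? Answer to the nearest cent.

Holding cost per unit per year at price C is H = 0.18·C.
For each price level, check whether its EOQ is feasible; otherwise the best quantity at that price is the breakpoint.
EOQ at £122.00 = 1075.6 (feasible in tier 1): TC = 62,880×£122.00 + (62,880/1075.6)×202 + (1075.6/2)×0.18×£122.00 = £7,694,979.09.
EOQ at £106.30 = 1152.2 < 1700, so use break Q=1700: TC = 62,880×£106.30 + (62,880/1700.0)×202 + (1700.0/2)×0.18×£106.30 = £6,707,879.52.
Lowest total cost among the candidates is at Q = 1700.0.

TC* ≈ £6,707,879.52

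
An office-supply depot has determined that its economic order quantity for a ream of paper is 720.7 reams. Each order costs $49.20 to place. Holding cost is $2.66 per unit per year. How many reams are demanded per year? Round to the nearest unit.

Invert the EOQ relation Q*² = 2DS/H.
From Q* = √(2DS/H): D = Q*²H / (2S) = 720.7² × 2.66 / (2 × 49.2) = 14040.921.

D ≈ 14,041 reams per year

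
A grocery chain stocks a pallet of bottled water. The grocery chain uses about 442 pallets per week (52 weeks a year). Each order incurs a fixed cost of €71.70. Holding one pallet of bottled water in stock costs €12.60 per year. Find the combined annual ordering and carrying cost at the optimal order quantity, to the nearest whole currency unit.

Annual demand D = 442 × 52 = 22,984.
Q* = √(2DS/H) = √(2 × 22,984 × 71.7 / 12.6) ≈ 511.45.
At Q*, ordering cost (D/Q*)S equals holding cost (Q*/2)H, each = √(DSH/2).
Minimum total = √(2DSH) = √(2 × 22,984 × 71.7 × 12.6) ≈ 6444.254.

TC* ≈ €6,444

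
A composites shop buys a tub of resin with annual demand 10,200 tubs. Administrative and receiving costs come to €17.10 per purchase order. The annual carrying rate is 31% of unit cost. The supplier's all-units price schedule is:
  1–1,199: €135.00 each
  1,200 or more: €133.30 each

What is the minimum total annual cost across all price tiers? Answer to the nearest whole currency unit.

Holding cost per unit per year at price C is H = 0.31·C.
Candidates are each tier's EOQ (if it falls in that tier) and each price-break quantity.
EOQ at €135.00 = 91.3 (feasible in tier 1): TC = 10,200×€135.00 + (10,200/91.3)×17.1 + (91.3/2)×0.31×€135.00 = €1,380,820.86.
EOQ at €133.30 = 91.9 < 1200, so use break Q=1200: TC = 10,200×€133.30 + (10,200/1200.0)×17.1 + (1200.0/2)×0.31×€133.30 = €1,384,599.15.
Lowest total cost among the candidates is at Q = 91.3.

TC* ≈ €1,380,821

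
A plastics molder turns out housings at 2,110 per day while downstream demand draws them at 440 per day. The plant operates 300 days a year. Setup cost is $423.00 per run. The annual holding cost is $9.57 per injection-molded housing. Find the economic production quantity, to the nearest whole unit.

Q* ≈ 3,840 housings

Annual demand D = 440 × 300 = 132,000.
Production build-up factor (1 − d/p) = 1 − 440/2,110 = 0.7915.
Q* = √(2DS / (H(1 − d/p))) = √(2 × 132,000 × 423 / (9.57 × 0.7915)).
= √(111,672,000 / 7.5744) ≈ 3839.717.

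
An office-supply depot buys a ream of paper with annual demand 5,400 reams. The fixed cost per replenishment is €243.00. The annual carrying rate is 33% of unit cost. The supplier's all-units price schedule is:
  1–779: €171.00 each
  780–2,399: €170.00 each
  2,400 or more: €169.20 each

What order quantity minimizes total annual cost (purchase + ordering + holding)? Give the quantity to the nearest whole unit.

Q* ≈ 216 reams

Holding cost per unit per year at price C is H = 0.33·C.
Evaluate total cost at each tier's feasible EOQ or, if the EOQ is below the tier, at the tier's minimum quantity.
EOQ at €171.00 = 215.7 (feasible in tier 1): TC = 5,400×€171.00 + (5,400/215.7)×243 + (215.7/2)×0.33×€171.00 = €935,569.42.
EOQ at €170.00 = 216.3 < 780, so use break Q=780: TC = 5,400×€170.00 + (5,400/780.0)×243 + (780.0/2)×0.33×€170.00 = €941,561.31.
EOQ at €169.20 = 216.8 < 2400, so use break Q=2400: TC = 5,400×€169.20 + (5,400/2400.0)×243 + (2400.0/2)×0.33×€169.20 = €981,229.95.
Lowest total cost is €935,569.42 at Q = 215.7.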